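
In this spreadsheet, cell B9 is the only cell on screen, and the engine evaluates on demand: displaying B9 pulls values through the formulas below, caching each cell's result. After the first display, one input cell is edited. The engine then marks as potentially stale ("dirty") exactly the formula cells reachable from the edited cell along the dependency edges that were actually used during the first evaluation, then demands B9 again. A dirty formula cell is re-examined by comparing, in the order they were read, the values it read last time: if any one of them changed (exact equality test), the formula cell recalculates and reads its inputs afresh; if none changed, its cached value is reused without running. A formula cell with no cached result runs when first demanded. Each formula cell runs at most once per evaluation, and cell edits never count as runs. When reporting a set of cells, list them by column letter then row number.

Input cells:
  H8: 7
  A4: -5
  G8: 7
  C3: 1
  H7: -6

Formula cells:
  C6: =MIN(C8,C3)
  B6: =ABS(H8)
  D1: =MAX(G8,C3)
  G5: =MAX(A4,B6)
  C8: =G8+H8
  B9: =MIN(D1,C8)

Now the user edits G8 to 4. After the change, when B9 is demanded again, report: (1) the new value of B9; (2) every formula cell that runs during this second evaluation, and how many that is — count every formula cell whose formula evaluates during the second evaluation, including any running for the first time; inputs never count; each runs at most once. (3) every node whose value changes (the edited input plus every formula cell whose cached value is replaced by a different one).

B9 now evaluates to 4.
Run set: B9, C8, D1 (3 run).
Changed values: B9, C8, D1, G8.

Initial pass — values computed on the first demand:
  C8 = 7 + 7 = 14
  D1 = MAX(7, 1) = 7
  B9 = MIN(7, 14) = 7

Second demand — change propagation:
  C8: re-runs because G8 7->4; new result 11.
  D1: re-runs because G8 7->4; new result 4.
  B9: re-runs because D1 7->4; C8 14->11; new result 4.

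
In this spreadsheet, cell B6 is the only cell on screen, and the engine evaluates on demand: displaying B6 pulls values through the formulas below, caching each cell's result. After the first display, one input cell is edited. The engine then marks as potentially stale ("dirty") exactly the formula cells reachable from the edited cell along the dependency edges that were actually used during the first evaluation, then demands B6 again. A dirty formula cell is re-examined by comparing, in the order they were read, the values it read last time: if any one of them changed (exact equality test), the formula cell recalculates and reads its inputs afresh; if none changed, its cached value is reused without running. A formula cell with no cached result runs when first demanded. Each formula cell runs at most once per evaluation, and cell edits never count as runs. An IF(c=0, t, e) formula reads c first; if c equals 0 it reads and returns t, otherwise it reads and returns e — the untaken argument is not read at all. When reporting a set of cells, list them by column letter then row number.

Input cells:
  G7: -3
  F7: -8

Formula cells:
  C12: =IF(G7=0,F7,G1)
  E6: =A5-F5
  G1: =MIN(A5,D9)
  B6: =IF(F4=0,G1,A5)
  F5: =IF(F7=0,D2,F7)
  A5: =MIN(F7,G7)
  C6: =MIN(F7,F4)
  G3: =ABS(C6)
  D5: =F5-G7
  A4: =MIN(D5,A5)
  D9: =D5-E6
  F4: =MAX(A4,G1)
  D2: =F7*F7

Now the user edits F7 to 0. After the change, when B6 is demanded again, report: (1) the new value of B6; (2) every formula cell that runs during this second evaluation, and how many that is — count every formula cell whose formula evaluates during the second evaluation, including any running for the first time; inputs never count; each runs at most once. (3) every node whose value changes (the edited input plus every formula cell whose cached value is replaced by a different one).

B6 now evaluates to -3.
Run set: A4, A5, B6, D2, D5, D9, E6, F4, F5, G1 (10 run).
Changed values: A4, A5, B6, D5, D9, E6, F4, F5, F7, G1.
The important point: the flipped condition pulls in fresh nodes; D2 runs for the first time.

Initial pass — values computed on the first demand:
  A5 = MIN(-8, -3) = -8
  F5 = IF(F7=0: F7=-8 -> else branch F7) = -8
  D5 = -8 - -3 = -5
  A4 = MIN(-5, -8) = -8
  E6 = -8 - -8 = 0
  D9 = -5 - 0 = -5
  G1 = MIN(-8, -5) = -8
  F4 = MAX(-8, -8) = -8
  B6 = IF(F4=0: F4=-8 -> else branch A5) = -8

Second demand — change propagation:
  A5: re-runs because F7 -8->0; new result -3.
  D2: newly demanded (no cache) — executes and yields 0.
  F5: re-runs because F7 -8->0; F7 -8->0; new result 0.
  D5: re-runs because F5 -8->0; new result 3.
  A4: re-runs because D5 -5->3; A5 -8->-3; new result -3.
  E6: re-runs because A5 -8->-3; F5 -8->0; new result -3.
  D9: re-runs because D5 -5->3; E6 0->-3; new result 6.
  G1: re-runs because A5 -8->-3; D9 -5->6; new result -3.
  F4: re-runs because A4 -8->-3; G1 -8->-3; new result -3.
  B6: re-runs because F4 -8->-3; A5 -8->-3; new result -3.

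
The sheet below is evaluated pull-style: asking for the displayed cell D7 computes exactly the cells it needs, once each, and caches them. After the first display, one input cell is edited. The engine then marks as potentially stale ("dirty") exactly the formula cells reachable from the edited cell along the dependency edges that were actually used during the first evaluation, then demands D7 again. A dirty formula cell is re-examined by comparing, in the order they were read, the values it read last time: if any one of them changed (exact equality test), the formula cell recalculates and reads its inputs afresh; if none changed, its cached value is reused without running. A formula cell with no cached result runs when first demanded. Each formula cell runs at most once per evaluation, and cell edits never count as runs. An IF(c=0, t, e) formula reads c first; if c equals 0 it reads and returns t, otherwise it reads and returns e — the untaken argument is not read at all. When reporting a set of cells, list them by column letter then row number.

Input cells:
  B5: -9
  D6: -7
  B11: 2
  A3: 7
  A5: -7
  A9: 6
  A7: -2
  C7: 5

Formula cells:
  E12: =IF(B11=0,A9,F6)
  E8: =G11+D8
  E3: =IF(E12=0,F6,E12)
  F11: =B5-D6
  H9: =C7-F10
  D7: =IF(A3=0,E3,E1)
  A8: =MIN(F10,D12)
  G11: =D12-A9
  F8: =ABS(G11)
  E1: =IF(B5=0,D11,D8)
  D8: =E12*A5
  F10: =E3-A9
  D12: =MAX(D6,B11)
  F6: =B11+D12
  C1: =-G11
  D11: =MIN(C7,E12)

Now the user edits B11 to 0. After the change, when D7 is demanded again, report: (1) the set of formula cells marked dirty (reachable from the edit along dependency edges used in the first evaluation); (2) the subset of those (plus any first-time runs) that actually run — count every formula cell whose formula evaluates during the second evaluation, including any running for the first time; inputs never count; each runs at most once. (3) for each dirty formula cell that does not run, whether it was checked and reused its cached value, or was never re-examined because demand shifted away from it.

First demand of the output computes:
  D12 = MAX(-7, 2) = 2
  F6 = 2 + 2 = 4
  E12 = IF(B11=0: B11=2 -> else branch F6) = 4
  D8 = 4 * -7 = -28
  E1 = IF(B5=0: B5=-9 -> else branch D8) = -28
  D7 = IF(A3=0: A3=7 -> else branch E1) = -28

After the edit, cleaning proceeds:
  D12: stays stale; no demand reaches it after the flip.
  F6: stays stale; no demand reaches it after the flip.
  E12: a read changed (B11 2->0) — executes, giving 6.
  D8: a read changed (E12 4->6) — executes, giving -42.
  E1: a read changed (D8 -28->-42) — executes, giving -42.
  D7: a read changed (E1 -28->-42) — executes, giving -42.

Note the branch switch — demand abandons D12, F6, which are never re-examined.

The edit dirties: D7, D8, D12, E1, E12, F6.
4 formula cells run: D7, D8, E1, E12.
Unvisited dirty nodes (no longer demanded): D12, F6.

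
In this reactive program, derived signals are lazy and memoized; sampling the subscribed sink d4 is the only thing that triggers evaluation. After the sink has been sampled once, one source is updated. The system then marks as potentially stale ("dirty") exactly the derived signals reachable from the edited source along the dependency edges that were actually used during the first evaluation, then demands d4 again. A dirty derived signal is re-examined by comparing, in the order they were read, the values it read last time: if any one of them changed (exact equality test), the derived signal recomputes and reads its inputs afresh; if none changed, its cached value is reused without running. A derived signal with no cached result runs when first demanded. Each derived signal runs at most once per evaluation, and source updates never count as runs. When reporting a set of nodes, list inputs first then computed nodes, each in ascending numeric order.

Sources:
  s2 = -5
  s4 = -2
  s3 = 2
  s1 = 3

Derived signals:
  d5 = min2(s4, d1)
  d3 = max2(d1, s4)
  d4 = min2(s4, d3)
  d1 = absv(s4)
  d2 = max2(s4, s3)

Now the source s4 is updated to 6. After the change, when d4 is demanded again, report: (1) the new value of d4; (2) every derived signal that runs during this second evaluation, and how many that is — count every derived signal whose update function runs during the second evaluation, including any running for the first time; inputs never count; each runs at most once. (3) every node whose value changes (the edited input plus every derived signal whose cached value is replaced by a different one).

Demanding d4 again yields 6.
3 derived signals run: d1, d3, d4.
The nodes whose values change: s4, d1, d3, d4.

First demand of the output computes:
  d1 = absv(-2) = 2
  d3 = max2(2, -2) = 2
  d4 = min2(-2, 2) = -2

After the edit, cleaning proceeds:
  d1: a read changed (s4 -2->6) — executes, giving 6.
  d3: a read changed (d1 2->6; s4 -2->6) — executes, giving 6.
  d4: a read changed (s4 -2->6; d3 2->6) — executes, giving 6.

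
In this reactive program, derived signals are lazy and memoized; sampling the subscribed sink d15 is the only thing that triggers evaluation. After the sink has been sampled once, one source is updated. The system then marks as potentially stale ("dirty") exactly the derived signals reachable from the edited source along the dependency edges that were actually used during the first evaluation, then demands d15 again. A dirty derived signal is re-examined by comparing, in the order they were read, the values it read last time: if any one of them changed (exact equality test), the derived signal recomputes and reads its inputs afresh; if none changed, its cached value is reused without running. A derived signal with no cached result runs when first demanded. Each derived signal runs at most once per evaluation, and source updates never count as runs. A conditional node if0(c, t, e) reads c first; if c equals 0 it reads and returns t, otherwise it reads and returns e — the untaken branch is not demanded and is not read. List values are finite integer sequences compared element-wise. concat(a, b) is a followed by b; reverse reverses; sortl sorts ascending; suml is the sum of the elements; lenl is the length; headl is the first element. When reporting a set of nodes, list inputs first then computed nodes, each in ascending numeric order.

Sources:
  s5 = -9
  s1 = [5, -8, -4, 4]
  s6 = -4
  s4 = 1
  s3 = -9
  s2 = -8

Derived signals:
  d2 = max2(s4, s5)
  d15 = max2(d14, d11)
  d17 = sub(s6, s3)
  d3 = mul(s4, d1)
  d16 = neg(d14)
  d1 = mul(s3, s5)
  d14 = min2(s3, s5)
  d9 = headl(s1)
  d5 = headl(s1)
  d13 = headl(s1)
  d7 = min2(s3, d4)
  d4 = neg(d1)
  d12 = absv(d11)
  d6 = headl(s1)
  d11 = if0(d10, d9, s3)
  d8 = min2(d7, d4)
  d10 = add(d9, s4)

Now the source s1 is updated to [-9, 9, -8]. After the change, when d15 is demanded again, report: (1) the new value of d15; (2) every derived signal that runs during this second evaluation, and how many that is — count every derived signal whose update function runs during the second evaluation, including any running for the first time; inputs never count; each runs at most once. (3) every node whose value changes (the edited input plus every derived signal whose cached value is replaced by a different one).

Demanding d15 again yields -9.
3 derived signals run: d9, d10, d11.
The nodes whose values change: s1, d9, d10.
Note the absorption at d11: it re-runs yet its value is the same, leaving the output's value untouched.

First demand of the output computes:
  d9 = headl([5, -8, -4, 4]) = 5
  d10 = add(5, 1) = 6
  d11 = if0(d10=6 -> else branch s3) = -9
  d14 = min2(-9, -9) = -9
  d15 = max2(-9, -9) = -9

After the edit, cleaning proceeds:
  d9: a read changed (s1 [5, -8, -4, 4]->[-9, 9, -8]) — executes, giving -9.
  d10: a read changed (d9 5->-9) — executes, giving -8.
  d11: a read changed (d10 6->-8) — executes, giving -9 — identical to its old value.
  d15: dirty, but its reads are unchanged (d14 unchanged, d11 unchanged); cached -9 stands.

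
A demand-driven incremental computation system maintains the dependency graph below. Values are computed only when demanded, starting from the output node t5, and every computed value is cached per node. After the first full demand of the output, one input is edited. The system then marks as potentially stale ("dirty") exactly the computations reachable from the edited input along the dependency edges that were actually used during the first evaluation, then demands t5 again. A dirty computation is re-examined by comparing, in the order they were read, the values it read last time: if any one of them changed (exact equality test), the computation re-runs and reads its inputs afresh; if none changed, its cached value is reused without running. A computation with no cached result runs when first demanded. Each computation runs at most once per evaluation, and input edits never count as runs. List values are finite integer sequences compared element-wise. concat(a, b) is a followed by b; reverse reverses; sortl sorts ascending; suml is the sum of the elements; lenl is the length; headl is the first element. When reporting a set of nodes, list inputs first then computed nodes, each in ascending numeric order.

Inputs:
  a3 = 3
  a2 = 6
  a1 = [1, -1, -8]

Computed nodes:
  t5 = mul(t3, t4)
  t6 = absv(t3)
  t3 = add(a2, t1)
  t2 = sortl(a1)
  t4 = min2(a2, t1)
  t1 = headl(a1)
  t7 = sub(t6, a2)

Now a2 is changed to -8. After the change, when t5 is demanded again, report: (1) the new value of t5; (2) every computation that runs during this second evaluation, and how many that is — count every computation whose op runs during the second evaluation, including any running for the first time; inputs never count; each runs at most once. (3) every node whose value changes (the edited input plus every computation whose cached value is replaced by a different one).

New value of t5: 56.
Computations that run: t3, t4, t5 — 3 in total.
Values that change: a2, t3, t4, t5.

First evaluation (everything demanded from the output):
  t1 = headl([1, -1, -8]) = 1
  t3 = add(6, 1) = 7
  t4 = min2(6, 1) = 1
  t5 = mul(7, 1) = 7

Propagation after the edit:
  t3: runs — a2 6->-8; result -7.
  t4: runs — a2 6->-8; result -8.
  t5: runs — t3 7->-7; t4 1->-8; result 56.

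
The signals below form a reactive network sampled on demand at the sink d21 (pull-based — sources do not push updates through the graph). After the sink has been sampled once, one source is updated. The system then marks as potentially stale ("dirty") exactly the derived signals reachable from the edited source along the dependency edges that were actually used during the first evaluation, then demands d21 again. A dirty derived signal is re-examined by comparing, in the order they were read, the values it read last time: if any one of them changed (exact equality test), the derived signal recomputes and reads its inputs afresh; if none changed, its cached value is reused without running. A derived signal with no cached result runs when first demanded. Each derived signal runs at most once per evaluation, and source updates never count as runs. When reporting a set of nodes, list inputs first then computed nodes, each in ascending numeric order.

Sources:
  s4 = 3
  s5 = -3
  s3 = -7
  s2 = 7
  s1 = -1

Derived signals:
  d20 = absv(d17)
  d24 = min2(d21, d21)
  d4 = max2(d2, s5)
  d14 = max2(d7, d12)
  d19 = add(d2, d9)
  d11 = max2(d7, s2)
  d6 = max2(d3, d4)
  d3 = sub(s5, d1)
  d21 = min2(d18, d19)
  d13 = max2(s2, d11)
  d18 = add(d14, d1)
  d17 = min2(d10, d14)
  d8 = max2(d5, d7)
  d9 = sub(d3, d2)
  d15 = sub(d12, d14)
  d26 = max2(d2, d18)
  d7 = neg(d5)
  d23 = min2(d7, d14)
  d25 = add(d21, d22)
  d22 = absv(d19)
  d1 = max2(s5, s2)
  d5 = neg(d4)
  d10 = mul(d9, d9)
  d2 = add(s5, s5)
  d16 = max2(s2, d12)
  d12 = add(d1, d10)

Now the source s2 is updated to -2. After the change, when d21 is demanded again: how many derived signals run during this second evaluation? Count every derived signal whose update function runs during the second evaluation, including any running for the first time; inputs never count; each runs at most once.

Run set: d1, d3, d9, d10, d12, d18, d19, d21 (8 run).
The important point: at d14 every value read last time is unchanged, so the dirty flag clears without a run.

Initial pass — values computed on the first demand:
  d1 = max2(-3, 7) = 7
  d2 = add(-3, -3) = -6
  d3 = sub(-3, 7) = -10
  d4 = max2(-6, -3) = -3
  d5 = neg(-3) = 3
  d7 = neg(3) = -3
  d9 = sub(-10, -6) = -4
  d10 = mul(-4, -4) = 16
  d12 = add(7, 16) = 23
  d14 = max2(-3, 23) = 23
  d18 = add(23, 7) = 30
  d19 = add(-6, -4) = -10
  d21 = min2(30, -10) = -10

Second demand — change propagation:
  d1: re-runs because s2 7->-2; new result -2.
  d3: re-runs because d1 7->-2; new result -1.
  d9: re-runs because d3 -10->-1; new result 5.
  d10: re-runs because d9 -4->5; d9 -4->5; new result 25.
  d12: re-runs because d1 7->-2; d10 16->25; new result 23 (unchanged).
  d14: re-examined; everything it read last time is the same (d7 unchanged, d12 unchanged) — cache 23 kept, no run.
  d18: re-runs because d1 7->-2; new result 21.
  d19: re-runs because d9 -4->5; new result -1.
  d21: re-runs because d18 30->21; d19 -10->-1; new result -1.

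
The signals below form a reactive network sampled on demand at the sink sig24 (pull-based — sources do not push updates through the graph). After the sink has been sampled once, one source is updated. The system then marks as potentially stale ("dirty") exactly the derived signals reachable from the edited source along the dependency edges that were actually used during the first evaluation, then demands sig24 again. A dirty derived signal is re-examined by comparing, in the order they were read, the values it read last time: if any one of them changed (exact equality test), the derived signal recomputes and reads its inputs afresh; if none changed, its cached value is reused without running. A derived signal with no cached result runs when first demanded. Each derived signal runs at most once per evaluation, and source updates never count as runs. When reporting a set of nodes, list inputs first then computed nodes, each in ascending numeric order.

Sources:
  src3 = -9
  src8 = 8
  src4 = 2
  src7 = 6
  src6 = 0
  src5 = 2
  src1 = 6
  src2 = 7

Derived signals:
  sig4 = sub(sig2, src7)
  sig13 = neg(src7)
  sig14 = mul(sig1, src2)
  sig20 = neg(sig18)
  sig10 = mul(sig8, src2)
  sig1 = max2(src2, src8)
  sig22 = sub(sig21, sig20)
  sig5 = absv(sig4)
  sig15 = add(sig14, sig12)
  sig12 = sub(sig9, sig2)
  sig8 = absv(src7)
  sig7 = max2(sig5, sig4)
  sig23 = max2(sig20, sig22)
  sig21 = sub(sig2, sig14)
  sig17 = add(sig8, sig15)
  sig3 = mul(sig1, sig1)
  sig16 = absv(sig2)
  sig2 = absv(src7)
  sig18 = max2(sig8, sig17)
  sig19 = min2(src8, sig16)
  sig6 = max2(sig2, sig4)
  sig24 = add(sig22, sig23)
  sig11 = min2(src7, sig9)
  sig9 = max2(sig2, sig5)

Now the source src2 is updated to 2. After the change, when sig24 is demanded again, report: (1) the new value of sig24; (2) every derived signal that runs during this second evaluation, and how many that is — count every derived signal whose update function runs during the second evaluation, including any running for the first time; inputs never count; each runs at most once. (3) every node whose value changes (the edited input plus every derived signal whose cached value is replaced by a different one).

sig24 now evaluates to 24.
Run set: sig1, sig14, sig15, sig17, sig18, sig20, sig21, sig22, sig23 (9 run).
Changed values: src2, sig14, sig15, sig17, sig18, sig20, sig21.
The important point: at sig24 every value read last time is unchanged, so the dirty flag clears without a run.

Initial pass — values computed on the first demand:
  sig1 = max2(7, 8) = 8
  sig2 = absv(6) = 6
  sig4 = sub(6, 6) = 0
  sig5 = absv(0) = 0
  sig8 = absv(6) = 6
  sig9 = max2(6, 0) = 6
  sig12 = sub(6, 6) = 0
  sig14 = mul(8, 7) = 56
  sig15 = add(56, 0) = 56
  sig17 = add(6, 56) = 62
  sig18 = max2(6, 62) = 62
  sig20 = neg(62) = -62
  sig21 = sub(6, 56) = -50
  sig22 = sub(-50, -62) = 12
  sig23 = max2(-62, 12) = 12
  sig24 = add(12, 12) = 24

Second demand — change propagation:
  sig1: re-runs because src2 7->2; new result 8 (unchanged).
  sig14: re-runs because src2 7->2; new result 16.
  sig15: re-runs because sig14 56->16; new result 16.
  sig17: re-runs because sig15 56->16; new result 22.
  sig18: re-runs because sig17 62->22; new result 22.
  sig20: re-runs because sig18 62->22; new result -22.
  sig21: re-runs because sig14 56->16; new result -10.
  sig22: re-runs because sig21 -50->-10; sig20 -62->-22; new result 12 (unchanged).
  sig23: re-runs because sig20 -62->-22; new result 12 (unchanged).
  sig24: re-examined; everything it read last time is the same (sig22 unchanged, sig23 unchanged) — cache 24 kept, no run.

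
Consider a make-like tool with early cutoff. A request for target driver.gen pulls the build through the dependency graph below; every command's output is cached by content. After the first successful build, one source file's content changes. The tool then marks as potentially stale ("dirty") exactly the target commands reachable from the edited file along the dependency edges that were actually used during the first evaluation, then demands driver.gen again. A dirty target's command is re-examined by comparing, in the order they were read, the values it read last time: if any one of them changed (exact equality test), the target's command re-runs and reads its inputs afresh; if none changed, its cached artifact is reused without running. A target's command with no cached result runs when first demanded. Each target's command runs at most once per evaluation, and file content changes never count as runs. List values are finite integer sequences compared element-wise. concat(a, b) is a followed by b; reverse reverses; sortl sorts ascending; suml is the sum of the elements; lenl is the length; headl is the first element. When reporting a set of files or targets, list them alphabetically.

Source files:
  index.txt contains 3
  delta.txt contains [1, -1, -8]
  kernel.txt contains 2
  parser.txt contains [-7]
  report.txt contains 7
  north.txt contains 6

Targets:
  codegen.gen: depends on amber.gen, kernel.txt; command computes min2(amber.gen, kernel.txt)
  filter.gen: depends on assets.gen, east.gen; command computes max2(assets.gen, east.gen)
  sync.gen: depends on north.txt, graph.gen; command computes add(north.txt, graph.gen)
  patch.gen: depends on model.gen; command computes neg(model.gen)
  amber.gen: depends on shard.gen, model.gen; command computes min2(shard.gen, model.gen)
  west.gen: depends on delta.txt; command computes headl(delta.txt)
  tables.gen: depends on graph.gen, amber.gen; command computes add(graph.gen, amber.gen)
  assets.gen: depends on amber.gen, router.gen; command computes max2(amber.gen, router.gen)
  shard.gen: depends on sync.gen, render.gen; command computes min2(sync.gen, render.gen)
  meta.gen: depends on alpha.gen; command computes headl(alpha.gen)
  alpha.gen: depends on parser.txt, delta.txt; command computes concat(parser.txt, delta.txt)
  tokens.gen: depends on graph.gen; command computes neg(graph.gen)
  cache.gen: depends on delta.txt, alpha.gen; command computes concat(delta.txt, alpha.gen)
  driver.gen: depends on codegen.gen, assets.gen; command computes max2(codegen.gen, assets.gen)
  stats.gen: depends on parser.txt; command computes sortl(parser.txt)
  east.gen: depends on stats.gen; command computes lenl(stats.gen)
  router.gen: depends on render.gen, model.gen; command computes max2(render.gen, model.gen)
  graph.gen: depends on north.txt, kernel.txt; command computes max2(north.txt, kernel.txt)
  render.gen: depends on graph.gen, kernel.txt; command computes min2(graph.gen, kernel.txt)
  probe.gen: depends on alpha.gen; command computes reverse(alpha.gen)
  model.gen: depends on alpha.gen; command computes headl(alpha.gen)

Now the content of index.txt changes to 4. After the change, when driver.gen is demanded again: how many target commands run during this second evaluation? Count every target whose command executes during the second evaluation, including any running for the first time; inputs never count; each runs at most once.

0 target commands run: none.
Note the shortcut — nothing in the graph depends on index.txt at all, so no recomputation happens.

First demand of the output computes:
  alpha.gen = concat([-7], [1, -1, -8]) = [-7, 1, -1, -8]
  graph.gen = max2(6, 2) = 6
  model.gen = headl([-7, 1, -1, -8]) = -7
  render.gen = min2(6, 2) = 2
  router.gen = max2(2, -7) = 2
  sync.gen = add(6, 6) = 12
  shard.gen = min2(12, 2) = 2
  amber.gen = min2(2, -7) = -7
  assets.gen = max2(-7, 2) = 2
  codegen.gen = min2(-7, 2) = -7
  driver.gen = max2(-7, 2) = 2

After the edit, cleaning proceeds:
  no node depends on index.txt at all; the second demand re-runs nothing.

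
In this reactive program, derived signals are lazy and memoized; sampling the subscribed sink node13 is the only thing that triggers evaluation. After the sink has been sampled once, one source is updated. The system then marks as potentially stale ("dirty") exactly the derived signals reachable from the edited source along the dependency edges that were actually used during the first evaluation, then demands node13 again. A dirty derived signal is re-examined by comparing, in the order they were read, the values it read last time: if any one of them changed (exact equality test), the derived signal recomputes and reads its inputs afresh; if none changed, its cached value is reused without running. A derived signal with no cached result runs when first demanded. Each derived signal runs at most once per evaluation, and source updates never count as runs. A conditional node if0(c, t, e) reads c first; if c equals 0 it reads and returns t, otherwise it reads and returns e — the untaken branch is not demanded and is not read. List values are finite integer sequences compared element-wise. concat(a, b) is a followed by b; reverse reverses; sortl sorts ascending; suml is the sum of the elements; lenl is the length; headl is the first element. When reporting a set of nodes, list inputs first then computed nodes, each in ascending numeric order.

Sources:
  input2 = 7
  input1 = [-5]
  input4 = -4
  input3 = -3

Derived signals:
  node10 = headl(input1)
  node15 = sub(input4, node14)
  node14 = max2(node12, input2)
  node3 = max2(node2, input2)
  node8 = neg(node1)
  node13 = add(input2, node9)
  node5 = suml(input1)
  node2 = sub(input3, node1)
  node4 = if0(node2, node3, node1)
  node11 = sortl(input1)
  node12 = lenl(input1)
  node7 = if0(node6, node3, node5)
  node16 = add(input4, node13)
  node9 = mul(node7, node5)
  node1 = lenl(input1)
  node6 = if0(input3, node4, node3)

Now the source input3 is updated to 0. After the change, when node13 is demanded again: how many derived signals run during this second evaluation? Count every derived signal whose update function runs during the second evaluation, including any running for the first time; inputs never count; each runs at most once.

First demand of the output computes:
  node1 = lenl([-5]) = 1
  node2 = sub(-3, 1) = -4
  node3 = max2(-4, 7) = 7
  node5 = suml([-5]) = -5
  node6 = if0(input3=-3 -> else branch node3) = 7
  node7 = if0(node6=7 -> else branch node5) = -5
  node9 = mul(-5, -5) = 25
  node13 = add(7, 25) = 32

After the edit, cleaning proceeds:
  node2: a read changed (input3 -3->0) — executes, giving -1.
  node3: stays stale; no demand reaches it after the flip.
  node4: had never run; runs now, result 1.
  node6: a read changed (input3 -3->0) — executes, giving 1.
  node7: a read changed (node6 7->1) — executes, giving -5 — identical to its old value.
  node9: dirty, but its reads are unchanged (node7 unchanged, node5 unchanged); cached 25 stands.
  node13: dirty, but its reads are unchanged (input2 unchanged, node9 unchanged); cached 32 stands.

Note the branch switch — demand abandons node3, which is never re-examined.

4 derived signals run: node2, node4, node6, node7.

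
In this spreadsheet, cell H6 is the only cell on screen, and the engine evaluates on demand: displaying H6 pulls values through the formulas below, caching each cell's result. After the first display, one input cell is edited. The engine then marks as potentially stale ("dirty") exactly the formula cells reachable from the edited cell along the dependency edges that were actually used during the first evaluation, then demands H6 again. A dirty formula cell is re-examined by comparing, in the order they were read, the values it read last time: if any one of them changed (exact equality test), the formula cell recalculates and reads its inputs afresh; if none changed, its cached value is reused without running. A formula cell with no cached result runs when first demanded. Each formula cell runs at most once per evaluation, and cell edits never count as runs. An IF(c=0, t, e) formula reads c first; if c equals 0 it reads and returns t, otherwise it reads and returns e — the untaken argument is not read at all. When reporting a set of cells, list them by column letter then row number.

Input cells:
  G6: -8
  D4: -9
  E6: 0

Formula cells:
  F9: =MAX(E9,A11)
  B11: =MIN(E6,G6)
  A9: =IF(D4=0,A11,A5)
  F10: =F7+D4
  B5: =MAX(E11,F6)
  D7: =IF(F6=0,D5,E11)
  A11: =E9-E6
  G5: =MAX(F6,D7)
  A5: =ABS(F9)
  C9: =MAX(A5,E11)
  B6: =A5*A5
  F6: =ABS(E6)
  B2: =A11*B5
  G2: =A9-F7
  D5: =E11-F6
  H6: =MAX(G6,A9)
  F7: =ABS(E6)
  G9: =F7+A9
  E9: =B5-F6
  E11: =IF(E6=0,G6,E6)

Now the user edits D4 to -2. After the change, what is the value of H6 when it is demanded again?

H6 now evaluates to 0.
The important point: A9 recomputes to an identical value, and the output ends up unchanged.

Initial pass — values computed on the first demand:
  E11 = IF(E6=0: E6=0 -> then branch G6) = -8
  F6 = ABS(0) = 0
  B5 = MAX(-8, 0) = 0
  E9 = 0 - 0 = 0
  A11 = 0 - 0 = 0
  F9 = MAX(0, 0) = 0
  A5 = ABS(0) = 0
  A9 = IF(D4=0: D4=-9 -> else branch A5) = 0
  H6 = MAX(-8, 0) = 0

Second demand — change propagation:
  A9: re-runs because D4 -9->-2; new result 0 (unchanged).
  H6: re-examined; everything it read last time is the same (G6 unchanged, A9 unchanged) — cache 0 kept, no run.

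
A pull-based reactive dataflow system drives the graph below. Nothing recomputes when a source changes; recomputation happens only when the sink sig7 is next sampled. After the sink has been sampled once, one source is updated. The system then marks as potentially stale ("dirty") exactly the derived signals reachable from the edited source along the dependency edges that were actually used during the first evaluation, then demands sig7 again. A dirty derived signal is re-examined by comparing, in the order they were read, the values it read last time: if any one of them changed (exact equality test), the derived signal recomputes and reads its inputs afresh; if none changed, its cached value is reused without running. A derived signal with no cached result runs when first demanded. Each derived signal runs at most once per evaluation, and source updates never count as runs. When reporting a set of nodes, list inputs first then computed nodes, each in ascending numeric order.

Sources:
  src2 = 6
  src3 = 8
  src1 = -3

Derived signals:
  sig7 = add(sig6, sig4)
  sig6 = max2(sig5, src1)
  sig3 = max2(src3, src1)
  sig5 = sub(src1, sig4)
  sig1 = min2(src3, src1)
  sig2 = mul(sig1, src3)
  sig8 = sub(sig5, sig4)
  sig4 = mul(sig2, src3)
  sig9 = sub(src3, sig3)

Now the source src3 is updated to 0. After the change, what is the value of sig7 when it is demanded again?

First evaluation (everything demanded from the output):
  sig1 = min2(8, -3) = -3
  sig2 = mul(-3, 8) = -24
  sig4 = mul(-24, 8) = -192
  sig5 = sub(-3, -192) = 189
  sig6 = max2(189, -3) = 189
  sig7 = add(189, -192) = -3

Propagation after the edit:
  sig1: runs — src3 8->0; result -3 (same value as before).
  sig2: runs — src3 8->0; result 0.
  sig4: runs — sig2 -24->0; src3 8->0; result 0.
  sig5: runs — sig4 -192->0; result -3.
  sig6: runs — sig5 189->-3; result -3.
  sig7: runs — sig6 189->-3; sig4 -192->0; result -3 (same value as before).

New value of sig7: -3.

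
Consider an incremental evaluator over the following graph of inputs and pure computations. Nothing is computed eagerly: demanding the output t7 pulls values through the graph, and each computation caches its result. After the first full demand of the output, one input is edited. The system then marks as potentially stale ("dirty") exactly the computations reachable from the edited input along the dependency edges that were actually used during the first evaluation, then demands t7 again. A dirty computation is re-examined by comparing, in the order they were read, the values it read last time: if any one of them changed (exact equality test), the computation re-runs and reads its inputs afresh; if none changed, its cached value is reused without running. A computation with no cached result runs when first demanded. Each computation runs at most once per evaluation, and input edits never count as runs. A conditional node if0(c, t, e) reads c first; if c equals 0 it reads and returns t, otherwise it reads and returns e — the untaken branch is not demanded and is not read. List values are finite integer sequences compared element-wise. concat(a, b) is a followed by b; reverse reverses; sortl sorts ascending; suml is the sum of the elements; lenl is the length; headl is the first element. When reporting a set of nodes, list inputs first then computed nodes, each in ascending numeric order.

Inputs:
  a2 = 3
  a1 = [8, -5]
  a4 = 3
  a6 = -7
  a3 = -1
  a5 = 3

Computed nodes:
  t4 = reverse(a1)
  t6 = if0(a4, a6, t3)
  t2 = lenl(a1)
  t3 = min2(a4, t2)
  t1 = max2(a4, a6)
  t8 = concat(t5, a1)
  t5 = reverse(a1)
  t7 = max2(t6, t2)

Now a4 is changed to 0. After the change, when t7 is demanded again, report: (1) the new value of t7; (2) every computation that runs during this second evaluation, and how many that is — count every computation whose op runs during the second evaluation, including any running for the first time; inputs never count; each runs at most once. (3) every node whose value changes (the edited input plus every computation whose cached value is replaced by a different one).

t7 now evaluates to 2.
Run set: t6, t7 (2 run).
Changed values: a4, t6.
The important point: the flipped condition redirects demand; t3 is left stale, never re-checked.

Initial pass — values computed on the first demand:
  t2 = lenl([8, -5]) = 2
  t3 = min2(3, 2) = 2
  t6 = if0(a4=3 -> else branch t3) = 2
  t7 = max2(2, 2) = 2

Second demand — change propagation:
  t3: dirty yet unreached — the second evaluation never asks for it.
  t6: re-runs because a4 3->0; new result -7.
  t7: re-runs because t6 2->-7; new result 2 (unchanged).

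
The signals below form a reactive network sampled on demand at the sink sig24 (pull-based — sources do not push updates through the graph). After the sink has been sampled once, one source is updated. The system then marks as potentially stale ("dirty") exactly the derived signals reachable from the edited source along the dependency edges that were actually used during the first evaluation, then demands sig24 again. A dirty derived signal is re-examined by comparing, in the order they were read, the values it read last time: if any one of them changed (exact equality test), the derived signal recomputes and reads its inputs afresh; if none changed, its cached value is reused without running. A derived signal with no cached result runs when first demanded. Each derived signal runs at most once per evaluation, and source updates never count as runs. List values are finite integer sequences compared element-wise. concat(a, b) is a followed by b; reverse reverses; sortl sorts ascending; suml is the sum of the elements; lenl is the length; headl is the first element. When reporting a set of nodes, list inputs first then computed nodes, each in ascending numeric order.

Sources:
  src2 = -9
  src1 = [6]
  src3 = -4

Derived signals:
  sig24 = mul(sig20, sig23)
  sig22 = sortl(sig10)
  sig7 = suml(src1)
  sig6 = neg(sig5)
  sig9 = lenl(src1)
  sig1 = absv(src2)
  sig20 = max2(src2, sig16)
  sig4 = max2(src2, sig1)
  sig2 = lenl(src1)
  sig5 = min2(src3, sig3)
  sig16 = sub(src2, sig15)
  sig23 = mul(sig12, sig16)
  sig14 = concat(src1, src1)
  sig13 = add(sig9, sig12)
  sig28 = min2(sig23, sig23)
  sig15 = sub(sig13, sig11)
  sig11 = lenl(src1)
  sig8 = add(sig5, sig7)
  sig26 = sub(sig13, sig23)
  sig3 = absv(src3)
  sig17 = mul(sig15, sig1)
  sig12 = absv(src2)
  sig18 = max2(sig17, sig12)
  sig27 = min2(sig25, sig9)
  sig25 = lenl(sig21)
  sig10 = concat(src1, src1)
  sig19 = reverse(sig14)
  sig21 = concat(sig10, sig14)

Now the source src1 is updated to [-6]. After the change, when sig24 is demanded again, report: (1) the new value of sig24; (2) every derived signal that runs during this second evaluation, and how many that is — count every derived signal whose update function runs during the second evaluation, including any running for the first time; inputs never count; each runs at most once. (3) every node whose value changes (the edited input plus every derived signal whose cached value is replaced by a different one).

Initial pass — values computed on the first demand:
  sig9 = lenl([6]) = 1
  sig11 = lenl([6]) = 1
  sig12 = absv(-9) = 9
  sig13 = add(1, 9) = 10
  sig15 = sub(10, 1) = 9
  sig16 = sub(-9, 9) = -18
  sig20 = max2(-9, -18) = -9
  sig23 = mul(9, -18) = -162
  sig24 = mul(-9, -162) = 1458

Second demand — change propagation:
  sig9: re-runs because src1 [6]->[-6]; new result 1 (unchanged).
  sig11: re-runs because src1 [6]->[-6]; new result 1 (unchanged).
  sig13: re-examined; everything it read last time is the same (sig9 unchanged, sig12 unchanged) — cache 10 kept, no run.
  sig15: re-examined; everything it read last time is the same (sig13 unchanged, sig11 unchanged) — cache 9 kept, no run.
  sig16: re-examined; everything it read last time is the same (src2 unchanged, sig15 unchanged) — cache -18 kept, no run.
  sig20: re-examined; everything it read last time is the same (src2 unchanged, sig16 unchanged) — cache -9 kept, no run.
  sig23: re-examined; everything it read last time is the same (sig12 unchanged, sig16 unchanged) — cache -162 kept, no run.
  sig24: re-examined; everything it read last time is the same (sig20 unchanged, sig23 unchanged) — cache 1458 kept, no run.

The important point: at sig13 every value read last time is unchanged, so the dirty flag clears without a run.

sig24 now evaluates to 1458.
Run set: sig9, sig11 (2 run).
Changed values: src1.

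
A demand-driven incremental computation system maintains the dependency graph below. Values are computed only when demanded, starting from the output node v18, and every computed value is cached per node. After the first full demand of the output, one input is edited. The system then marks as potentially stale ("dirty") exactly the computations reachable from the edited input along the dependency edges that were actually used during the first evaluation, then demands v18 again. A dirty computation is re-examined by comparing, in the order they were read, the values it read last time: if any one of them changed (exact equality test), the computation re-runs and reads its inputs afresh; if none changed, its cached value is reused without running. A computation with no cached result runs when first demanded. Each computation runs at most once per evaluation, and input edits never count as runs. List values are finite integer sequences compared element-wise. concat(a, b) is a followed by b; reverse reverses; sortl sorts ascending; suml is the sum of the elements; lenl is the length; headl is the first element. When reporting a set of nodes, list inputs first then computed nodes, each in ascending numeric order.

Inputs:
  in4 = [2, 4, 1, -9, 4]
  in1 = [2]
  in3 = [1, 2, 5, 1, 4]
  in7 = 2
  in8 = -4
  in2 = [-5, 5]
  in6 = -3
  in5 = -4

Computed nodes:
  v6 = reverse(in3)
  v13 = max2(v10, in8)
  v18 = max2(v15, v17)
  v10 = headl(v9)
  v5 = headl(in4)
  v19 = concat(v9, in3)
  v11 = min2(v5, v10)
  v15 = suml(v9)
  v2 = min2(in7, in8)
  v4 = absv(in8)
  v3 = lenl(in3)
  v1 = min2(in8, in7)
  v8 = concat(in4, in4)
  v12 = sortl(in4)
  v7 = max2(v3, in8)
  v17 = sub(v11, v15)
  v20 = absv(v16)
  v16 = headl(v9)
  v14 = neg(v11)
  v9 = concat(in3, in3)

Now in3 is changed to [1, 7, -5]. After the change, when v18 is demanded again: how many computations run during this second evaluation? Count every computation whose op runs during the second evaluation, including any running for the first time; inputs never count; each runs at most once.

Computations that run: v9, v10, v15, v17, v18 — 5 in total.
Key observation: the cutoff stops propagation at v11 — its inputs' values are unchanged, so it reuses its cache.

First evaluation (everything demanded from the output):
  v5 = headl([2, 4, 1, -9, 4]) = 2
  v9 = concat([1, 2, 5, 1, 4], [1, 2, 5, 1, 4]) = [1, 2, 5, 1, 4, 1, 2, 5, 1, 4]
  v10 = headl([1, 2, 5, 1, 4, 1, 2, 5, 1, 4]) = 1
  v11 = min2(2, 1) = 1
  v15 = suml([1, 2, 5, 1, 4, 1, 2, 5, 1, 4]) = 26
  v17 = sub(1, 26) = -25
  v18 = max2(26, -25) = 26

Propagation after the edit:
  v9: runs — in3 [1, 2, 5, 1, 4]->[1, 7, -5]; in3 [1, 2, 5, 1, 4]->[1, 7, -5]; result [1, 7, -5, 1, 7, -5].
  v10: runs — v9 [1, 2, 5, 1, 4, 1, 2, 5, 1, 4]->[1, 7, -5, 1, 7, -5]; result 1 (same value as before).
  v11: checked — values it read are unchanged (v5 unchanged, v10 unchanged); reused cached 1 without running.
  v15: runs — v9 [1, 2, 5, 1, 4, 1, 2, 5, 1, 4]->[1, 7, -5, 1, 7, -5]; result 6.
  v17: runs — v15 26->6; result -5.
  v18: runs — v15 26->6; v17 -25->-5; result 6.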